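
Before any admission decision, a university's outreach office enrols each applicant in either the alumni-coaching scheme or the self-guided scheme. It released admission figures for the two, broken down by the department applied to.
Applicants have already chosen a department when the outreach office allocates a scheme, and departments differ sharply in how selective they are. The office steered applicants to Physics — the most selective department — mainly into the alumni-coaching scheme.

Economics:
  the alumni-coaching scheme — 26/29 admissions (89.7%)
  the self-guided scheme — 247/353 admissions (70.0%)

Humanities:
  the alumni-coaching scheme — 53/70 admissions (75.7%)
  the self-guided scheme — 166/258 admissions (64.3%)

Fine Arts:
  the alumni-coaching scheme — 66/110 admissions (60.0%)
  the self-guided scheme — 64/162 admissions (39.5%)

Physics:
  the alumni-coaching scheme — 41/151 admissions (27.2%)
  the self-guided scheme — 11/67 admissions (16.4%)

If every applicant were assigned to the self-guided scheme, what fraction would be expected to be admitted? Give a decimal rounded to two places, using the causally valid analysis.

The department-specific comparison favours the alumni-coaching scheme throughout, but the pooled figures favour the self-guided scheme. The question is whether to condition on department.
Here department is a common cause — it drives both which outreach scheme a case falls under and the outcome. The crude comparison mixes populations; the stratum-specific rates are the causally relevant ones.
Standardising the self-guided scheme to the population department mix: 0.318·247/353 + 0.273·166/258 + 0.227·64/162 + 0.182·11/67 = 0.518.

0.52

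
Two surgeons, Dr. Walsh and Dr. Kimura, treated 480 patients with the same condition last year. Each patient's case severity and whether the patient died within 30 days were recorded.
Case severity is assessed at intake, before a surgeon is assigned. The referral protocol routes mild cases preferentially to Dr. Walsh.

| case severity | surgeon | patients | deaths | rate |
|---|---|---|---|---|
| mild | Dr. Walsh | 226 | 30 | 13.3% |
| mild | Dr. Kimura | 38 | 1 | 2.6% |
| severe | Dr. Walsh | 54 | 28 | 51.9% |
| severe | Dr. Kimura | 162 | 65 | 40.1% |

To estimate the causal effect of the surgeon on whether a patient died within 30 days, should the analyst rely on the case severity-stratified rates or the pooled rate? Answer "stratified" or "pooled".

The case severity-specific comparison favours Dr. Kimura throughout, but the pooled figures favour Dr. Walsh. The question is whether to condition on case severity.
Case severity is set before the surgeon has any effect — it is not caused by the surgeon — and it independently drives the outcome. That makes it a confounder, so the causal comparison is within case severity levels.
Within each level — mild: 13.3% vs 2.6%; severe: 51.9% vs 40.1% — Dr. Kimura is lower every time.

stratified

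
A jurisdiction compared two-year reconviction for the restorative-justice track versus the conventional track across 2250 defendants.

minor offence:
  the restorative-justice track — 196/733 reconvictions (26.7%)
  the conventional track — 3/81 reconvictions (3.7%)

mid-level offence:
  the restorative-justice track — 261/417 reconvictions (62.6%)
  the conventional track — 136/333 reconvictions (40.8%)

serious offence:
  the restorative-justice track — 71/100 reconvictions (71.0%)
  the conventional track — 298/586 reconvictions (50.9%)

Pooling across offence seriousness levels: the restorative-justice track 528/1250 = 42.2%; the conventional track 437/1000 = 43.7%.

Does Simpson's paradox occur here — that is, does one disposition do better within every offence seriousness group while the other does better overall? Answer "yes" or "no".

Within each offence seriousness level (minor offence 26.7% vs 3.7%; mid-level offence 62.6% vs 40.8%; serious offence 71.0% vs 50.9%), the conventional track has the lower rate every time. Pooled: 42.2% vs 43.7% — the restorative-justice track has the lower rate overall. The two comparisons disagree.

yes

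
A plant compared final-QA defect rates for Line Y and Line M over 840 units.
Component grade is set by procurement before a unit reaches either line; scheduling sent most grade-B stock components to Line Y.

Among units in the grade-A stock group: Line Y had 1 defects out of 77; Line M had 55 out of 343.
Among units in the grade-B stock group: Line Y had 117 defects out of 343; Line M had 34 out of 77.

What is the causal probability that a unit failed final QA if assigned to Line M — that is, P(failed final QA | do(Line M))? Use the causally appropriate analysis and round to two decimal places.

Nothing the line does changes component grade; the imbalance is an allocation artefact. With component grade also predicting the outcome, the pooled figure is confounded, and the within-stratum comparison is the causal one.
Standardising Line M to the population component grade mix: 0.500·55/343 + 0.500·34/77 = 0.301.

0.30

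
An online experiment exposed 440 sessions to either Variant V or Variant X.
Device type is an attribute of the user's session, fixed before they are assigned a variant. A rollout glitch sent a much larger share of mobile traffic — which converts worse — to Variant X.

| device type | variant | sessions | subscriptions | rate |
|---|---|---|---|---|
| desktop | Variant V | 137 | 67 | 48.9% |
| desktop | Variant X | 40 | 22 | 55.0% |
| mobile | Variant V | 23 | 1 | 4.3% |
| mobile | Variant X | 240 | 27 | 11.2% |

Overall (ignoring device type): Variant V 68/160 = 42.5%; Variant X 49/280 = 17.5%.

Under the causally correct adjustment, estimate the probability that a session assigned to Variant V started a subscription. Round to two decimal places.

The device type-specific comparison favours Variant X throughout, but the pooled figures favour Variant V. The question is whether to condition on device type.
Since device type is a pre-existing factor (not a product of the variant) and it affects the outcome on its own, it is a confounder. The stratified rates, not the pooled rate, identify the causal effect.
Standardising Variant V to the population device type mix: 0.402·67/137 + 0.598·1/23 = 0.223.

0.22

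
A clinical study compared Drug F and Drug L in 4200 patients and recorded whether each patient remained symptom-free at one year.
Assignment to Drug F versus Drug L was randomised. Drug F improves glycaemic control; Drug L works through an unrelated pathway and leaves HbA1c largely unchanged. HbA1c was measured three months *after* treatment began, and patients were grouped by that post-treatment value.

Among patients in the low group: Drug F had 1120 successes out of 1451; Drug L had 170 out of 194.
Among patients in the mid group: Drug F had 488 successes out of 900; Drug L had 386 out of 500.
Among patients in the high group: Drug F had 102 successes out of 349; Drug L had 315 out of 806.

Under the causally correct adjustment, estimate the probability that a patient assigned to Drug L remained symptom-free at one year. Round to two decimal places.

Drug L is higher inside every HbA1c stratum but Drug F is higher in aggregate. Whether to stratify depends on how HbA1c relates to the drug.
HbA1c is recorded after the drug and is itself shifted by it — it sits on the causal path from drug to outcome. Conditioning on a mediator would strip out part of the effect we want; the pooled comparison gives the total causal effect.
So P(outcome | do(Drug L)) is just the pooled rate for Drug L: 871/1500 = 0.581.

0.58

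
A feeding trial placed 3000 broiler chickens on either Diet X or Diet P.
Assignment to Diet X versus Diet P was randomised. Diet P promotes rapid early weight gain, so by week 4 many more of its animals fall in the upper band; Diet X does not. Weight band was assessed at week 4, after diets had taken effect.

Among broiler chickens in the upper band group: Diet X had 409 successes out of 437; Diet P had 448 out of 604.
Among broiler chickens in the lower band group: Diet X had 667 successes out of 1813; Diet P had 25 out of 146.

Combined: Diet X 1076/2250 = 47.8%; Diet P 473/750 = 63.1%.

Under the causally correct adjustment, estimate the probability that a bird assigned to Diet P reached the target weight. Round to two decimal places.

Week-4 weight band is recorded after the diet and is itself shifted by it — it sits on the causal path from diet to outcome. Conditioning on a mediator would strip out part of the effect we want; the pooled comparison gives the total causal effect.
So P(outcome | do(Diet P)) is just the pooled rate for Diet P: 473/750 = 0.631.

0.63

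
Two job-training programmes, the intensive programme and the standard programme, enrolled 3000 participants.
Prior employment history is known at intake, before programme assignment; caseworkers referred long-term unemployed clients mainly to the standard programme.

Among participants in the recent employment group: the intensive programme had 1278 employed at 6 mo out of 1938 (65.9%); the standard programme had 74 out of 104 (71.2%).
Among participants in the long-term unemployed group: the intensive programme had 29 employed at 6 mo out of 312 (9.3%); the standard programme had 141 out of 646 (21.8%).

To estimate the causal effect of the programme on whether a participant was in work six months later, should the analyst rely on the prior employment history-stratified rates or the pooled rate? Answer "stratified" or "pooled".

stratified

The stratified and pooled comparisons disagree (the standard programme wins within each prior employment history; the intensive programme wins overall), so the answer turns on the causal role of prior employment history.
Nothing the programme does changes prior employment history; the imbalance is an allocation artefact. With prior employment history also predicting the outcome, the pooled figure is confounded, and the within-stratum comparison is the causal one.
Within each level — recent employment: 65.9% vs 71.2%; long-term unemployed: 9.3% vs 21.8% — the standard programme is higher every time.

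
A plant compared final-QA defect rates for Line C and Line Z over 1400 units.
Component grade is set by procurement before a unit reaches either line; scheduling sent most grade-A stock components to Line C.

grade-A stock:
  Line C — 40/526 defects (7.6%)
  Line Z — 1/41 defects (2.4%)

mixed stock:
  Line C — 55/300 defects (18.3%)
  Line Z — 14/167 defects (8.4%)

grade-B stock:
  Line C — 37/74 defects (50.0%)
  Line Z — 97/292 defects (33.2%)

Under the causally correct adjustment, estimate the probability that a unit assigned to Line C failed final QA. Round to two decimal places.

The component grade-specific comparison favours Line Z throughout, but the pooled figures favour Line C. The question is whether to condition on component grade.
Component grade satisfies the back-door criterion: it is not a descendant of the line, and it blocks the spurious path from line to outcome. Adjusting for it (i.e., using the within-component grade rates) gives the causal effect.
Standardising Line C to the population component grade mix: 0.405·40/526 + 0.334·55/300 + 0.261·37/74 = 0.223.

0.22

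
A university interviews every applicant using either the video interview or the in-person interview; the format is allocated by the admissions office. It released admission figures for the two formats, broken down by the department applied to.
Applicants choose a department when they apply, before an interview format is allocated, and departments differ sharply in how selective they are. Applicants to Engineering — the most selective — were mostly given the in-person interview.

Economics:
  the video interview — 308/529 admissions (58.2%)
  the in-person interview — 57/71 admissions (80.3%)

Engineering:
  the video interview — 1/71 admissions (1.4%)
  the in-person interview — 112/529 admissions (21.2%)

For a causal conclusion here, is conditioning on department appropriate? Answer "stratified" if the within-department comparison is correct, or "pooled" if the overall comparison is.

stratified

The department-specific comparison favours the in-person interview throughout, but the pooled figures favour the video interview. The question is whether to condition on department.
The imbalance in department arose from how applicants were allocated, not from anything the interview format did; and department independently affects the outcome. The pooled gap is confounded — condition on department.
Within each level — Economics: 58.2% vs 80.3%; Engineering: 1.4% vs 21.2% — the in-person interview is higher every time.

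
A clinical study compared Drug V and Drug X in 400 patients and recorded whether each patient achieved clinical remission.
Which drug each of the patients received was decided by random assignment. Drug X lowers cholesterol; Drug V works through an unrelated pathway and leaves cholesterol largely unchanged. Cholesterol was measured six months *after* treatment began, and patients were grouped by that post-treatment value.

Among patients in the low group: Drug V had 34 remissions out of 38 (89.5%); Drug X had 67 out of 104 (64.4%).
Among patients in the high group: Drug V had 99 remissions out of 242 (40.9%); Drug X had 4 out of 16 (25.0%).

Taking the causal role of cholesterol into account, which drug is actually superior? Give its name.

Stratifying would compare drugs among patients the drugs themselves sorted into cholesterol groups — a form of selection on an intermediate. The unconditioned pooled rates give the total causal effect.
Pooled: Drug V 47.5% vs Drug X 59.2%; Drug X is higher overall.

Drug X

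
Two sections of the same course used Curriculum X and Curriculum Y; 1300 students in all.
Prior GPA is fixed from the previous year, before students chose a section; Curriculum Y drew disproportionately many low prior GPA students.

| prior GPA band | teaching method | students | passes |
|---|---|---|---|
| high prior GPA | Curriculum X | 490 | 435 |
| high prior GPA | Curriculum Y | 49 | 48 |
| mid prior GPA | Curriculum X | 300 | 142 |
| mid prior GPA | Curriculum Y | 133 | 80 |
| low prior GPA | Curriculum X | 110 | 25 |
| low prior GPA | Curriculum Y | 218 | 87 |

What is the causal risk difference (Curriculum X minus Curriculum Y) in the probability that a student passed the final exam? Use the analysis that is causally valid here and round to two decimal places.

-0.12

Curriculum Y is higher inside every prior GPA band stratum but Curriculum X is higher in aggregate. Whether to stratify depends on how prior GPA band relates to the teaching method.
Prior GPA band is set before the teaching method has any effect — it is not caused by the teaching method — and it independently drives the outcome. That makes it a confounder, so the causal comparison is within prior GPA band levels.
Adjusting over the population distribution of prior GPA band: 0.415·(0.888−0.980) + 0.333·(0.473−0.602) + 0.252·(0.227−0.399) = -0.124.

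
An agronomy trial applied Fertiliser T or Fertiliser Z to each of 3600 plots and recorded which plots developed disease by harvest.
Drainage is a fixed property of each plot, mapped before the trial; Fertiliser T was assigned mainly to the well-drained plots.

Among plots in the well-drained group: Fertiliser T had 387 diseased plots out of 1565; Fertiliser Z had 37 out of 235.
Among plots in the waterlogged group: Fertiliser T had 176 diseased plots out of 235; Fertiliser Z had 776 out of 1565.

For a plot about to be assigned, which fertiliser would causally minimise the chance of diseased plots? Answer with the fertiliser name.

Fertiliser Z

Nothing the fertiliser does changes field drainage; the imbalance is an allocation artefact. With field drainage also predicting the outcome, the pooled figure is confounded, and the within-stratum comparison is the causal one.
Within each level — well-drained: 24.7% vs 15.7%; waterlogged: 74.9% vs 49.6% — Fertiliser Z is lower every time.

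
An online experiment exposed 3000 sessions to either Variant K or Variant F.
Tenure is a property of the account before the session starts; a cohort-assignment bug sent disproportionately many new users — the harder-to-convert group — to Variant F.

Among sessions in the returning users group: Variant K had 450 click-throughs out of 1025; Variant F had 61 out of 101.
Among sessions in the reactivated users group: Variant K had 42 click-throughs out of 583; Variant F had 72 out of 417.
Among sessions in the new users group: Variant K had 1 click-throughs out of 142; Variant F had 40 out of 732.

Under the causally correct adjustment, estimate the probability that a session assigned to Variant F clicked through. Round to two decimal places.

0.30

Nothing the variant does changes user tenure; the imbalance is an allocation artefact. With user tenure also predicting the outcome, the pooled figure is confounded, and the within-stratum comparison is the causal one.
Standardising Variant F to the population user tenure mix: 0.375·61/101 + 0.333·72/417 + 0.291·40/732 = 0.300.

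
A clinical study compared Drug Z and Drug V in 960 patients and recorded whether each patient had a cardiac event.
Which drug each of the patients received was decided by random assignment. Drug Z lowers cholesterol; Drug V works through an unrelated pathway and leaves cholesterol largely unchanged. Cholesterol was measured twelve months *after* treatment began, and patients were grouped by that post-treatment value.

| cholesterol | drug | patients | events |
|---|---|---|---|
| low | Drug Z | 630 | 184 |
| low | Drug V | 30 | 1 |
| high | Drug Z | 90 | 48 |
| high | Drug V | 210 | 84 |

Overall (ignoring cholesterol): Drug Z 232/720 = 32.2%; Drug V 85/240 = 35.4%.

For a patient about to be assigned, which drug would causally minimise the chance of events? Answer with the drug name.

Drug Z

Because the drug influences cholesterol, cholesterol is a post-treatment mediator, not a confounder. Stratifying on it would bias the estimate; the causal effect is the crude pooled difference.
Pooled: Drug Z 32.2% vs Drug V 35.4%; Drug Z is lower overall.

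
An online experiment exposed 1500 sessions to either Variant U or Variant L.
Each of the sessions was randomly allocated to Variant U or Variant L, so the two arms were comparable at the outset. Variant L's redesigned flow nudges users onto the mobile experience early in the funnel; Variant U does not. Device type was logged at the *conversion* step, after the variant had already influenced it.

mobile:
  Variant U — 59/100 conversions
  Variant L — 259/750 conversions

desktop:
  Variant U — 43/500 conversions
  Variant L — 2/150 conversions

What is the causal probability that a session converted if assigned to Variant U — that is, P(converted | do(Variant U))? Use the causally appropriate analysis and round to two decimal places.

0.17

Device type is recorded after the variant and is itself shifted by it — it sits on the causal path from variant to outcome. Conditioning on a mediator would strip out part of the effect we want; the pooled comparison gives the total causal effect.
So P(outcome | do(Variant U)) is just the pooled rate for Variant U: 102/600 = 0.170.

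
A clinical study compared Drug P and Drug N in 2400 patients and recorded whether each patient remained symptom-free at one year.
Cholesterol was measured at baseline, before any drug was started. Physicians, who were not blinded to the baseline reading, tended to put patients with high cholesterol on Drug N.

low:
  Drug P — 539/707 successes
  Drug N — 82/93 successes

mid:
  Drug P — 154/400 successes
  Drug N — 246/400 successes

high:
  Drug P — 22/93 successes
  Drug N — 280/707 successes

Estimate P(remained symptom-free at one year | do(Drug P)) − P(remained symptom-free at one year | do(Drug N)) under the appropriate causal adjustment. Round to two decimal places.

-0.17

Cholesterol differs across drugs for reasons unrelated to any effect of the drug itself, and it separately predicts the outcome — a classic confounder. We must compare within cholesterol levels.
Adjusting over the population distribution of cholesterol: 0.333·(0.762−0.882) + 0.333·(0.385−0.615) + 0.333·(0.237−0.396) = -0.170.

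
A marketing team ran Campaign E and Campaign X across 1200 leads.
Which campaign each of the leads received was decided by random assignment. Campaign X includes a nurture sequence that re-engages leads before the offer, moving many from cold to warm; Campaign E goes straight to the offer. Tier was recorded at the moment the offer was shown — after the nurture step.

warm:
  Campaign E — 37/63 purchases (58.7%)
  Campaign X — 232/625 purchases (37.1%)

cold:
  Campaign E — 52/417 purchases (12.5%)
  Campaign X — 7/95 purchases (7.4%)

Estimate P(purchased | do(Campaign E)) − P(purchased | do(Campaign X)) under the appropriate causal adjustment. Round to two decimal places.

Because the campaign influences engagement tier, engagement tier is a post-treatment mediator, not a confounder. Stratifying on it would bias the estimate; the causal effect is the crude pooled difference.
The causal difference is the pooled difference: 0.185 − 0.332 = -0.147.

-0.15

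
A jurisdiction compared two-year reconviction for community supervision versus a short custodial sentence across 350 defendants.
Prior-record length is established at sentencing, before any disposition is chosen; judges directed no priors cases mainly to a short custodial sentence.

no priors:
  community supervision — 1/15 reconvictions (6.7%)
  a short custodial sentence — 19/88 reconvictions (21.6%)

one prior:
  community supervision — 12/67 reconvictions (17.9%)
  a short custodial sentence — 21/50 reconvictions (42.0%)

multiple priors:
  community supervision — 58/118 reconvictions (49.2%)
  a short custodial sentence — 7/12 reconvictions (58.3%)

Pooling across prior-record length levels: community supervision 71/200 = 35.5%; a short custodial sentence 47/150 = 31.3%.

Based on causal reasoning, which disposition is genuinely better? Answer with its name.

community supervision

Prior-record length differs across dispositions for reasons unrelated to any effect of the disposition itself, and it separately predicts the outcome — a classic confounder. We must compare within prior-record length levels.
Within each level — no priors: 6.7% vs 21.6%; one prior: 17.9% vs 42.0%; multiple priors: 49.2% vs 58.3% — community supervision is lower every time.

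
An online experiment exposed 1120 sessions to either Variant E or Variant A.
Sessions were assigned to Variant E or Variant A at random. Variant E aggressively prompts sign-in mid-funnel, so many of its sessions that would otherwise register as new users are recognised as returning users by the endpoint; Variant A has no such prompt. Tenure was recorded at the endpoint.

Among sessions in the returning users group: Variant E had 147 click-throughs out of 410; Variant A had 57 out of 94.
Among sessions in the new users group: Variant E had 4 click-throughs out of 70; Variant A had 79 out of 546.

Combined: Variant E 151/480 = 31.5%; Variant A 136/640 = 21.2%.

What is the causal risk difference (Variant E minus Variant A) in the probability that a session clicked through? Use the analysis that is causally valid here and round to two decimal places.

The stratified and pooled comparisons disagree (Variant A wins within each user tenure; Variant E wins overall), so the answer turns on the causal role of user tenure.
Because the variant influences user tenure, user tenure is a post-treatment mediator, not a confounder. Stratifying on it would bias the estimate; the causal effect is the crude pooled difference.
The causal difference is the pooled difference: 0.315 − 0.212 = +0.102.

+0.10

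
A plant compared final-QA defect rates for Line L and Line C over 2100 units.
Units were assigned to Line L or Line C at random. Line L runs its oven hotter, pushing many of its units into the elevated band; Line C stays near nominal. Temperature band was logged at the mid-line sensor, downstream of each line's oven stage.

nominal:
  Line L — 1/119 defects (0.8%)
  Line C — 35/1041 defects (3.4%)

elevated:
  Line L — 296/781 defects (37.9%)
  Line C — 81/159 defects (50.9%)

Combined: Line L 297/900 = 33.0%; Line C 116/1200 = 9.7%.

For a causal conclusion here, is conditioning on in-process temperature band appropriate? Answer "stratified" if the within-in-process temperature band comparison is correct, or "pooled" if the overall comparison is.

pooled

Line L is lower inside every in-process temperature band stratum but Line C is lower in aggregate. Whether to stratify depends on how in-process temperature band relates to the line.
In-process temperature band is downstream of the line. One should not condition on a consequence of treatment, so the overall rates are the right comparison.
Pooled: Line L 33.0% vs Line C 9.7%; Line C is lower overall.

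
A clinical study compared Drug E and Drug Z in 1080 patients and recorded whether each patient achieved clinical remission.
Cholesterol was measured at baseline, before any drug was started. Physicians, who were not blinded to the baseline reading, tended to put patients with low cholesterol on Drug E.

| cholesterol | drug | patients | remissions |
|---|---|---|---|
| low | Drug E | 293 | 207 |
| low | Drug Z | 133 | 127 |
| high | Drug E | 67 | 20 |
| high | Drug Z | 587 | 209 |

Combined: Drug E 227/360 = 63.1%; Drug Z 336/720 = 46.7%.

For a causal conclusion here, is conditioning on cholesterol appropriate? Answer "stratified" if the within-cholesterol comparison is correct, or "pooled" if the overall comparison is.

stratified

Since cholesterol is a pre-existing factor (not a product of the drug) and it affects the outcome on its own, it is a confounder. The stratified rates, not the pooled rate, identify the causal effect.
Within each level — low: 70.6% vs 95.5%; high: 29.9% vs 35.6% — Drug Z is higher every time.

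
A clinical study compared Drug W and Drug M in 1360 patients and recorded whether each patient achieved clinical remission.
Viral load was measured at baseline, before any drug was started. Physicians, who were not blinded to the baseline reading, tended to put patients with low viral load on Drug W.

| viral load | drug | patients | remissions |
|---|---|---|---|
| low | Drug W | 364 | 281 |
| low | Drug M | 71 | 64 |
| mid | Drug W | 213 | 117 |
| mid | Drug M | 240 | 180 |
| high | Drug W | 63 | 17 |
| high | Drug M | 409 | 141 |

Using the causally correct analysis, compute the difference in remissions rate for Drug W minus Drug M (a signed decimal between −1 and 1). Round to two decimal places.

-0.13

Within every viral load level Drug M has the higher rate, yet pooled Drug W does — Simpson's reversal.
Viral load is set before the drug has any effect — it is not caused by the drug — and it independently drives the outcome. That makes it a confounder, so the causal comparison is within viral load levels.
Adjusting over the population distribution of viral load: 0.320·(0.772−0.901) + 0.333·(0.549−0.750) + 0.347·(0.270−0.345) = -0.134.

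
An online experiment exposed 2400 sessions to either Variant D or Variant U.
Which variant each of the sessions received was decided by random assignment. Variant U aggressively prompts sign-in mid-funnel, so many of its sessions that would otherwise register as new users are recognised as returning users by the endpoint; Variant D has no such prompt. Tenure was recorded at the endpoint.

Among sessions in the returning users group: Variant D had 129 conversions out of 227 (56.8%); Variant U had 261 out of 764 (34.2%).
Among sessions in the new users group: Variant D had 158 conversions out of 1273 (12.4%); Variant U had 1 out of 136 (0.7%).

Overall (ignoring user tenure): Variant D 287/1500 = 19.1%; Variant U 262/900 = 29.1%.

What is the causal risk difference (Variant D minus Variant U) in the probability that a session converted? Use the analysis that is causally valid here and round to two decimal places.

The user tenure-specific comparison favours Variant D throughout, but the pooled figures favour Variant U. The question is whether to condition on user tenure.
Because the variant influences user tenure, user tenure is a post-treatment mediator, not a confounder. Stratifying on it would bias the estimate; the causal effect is the crude pooled difference.
The causal difference is the pooled difference: 0.191 − 0.291 = -0.100.

-0.10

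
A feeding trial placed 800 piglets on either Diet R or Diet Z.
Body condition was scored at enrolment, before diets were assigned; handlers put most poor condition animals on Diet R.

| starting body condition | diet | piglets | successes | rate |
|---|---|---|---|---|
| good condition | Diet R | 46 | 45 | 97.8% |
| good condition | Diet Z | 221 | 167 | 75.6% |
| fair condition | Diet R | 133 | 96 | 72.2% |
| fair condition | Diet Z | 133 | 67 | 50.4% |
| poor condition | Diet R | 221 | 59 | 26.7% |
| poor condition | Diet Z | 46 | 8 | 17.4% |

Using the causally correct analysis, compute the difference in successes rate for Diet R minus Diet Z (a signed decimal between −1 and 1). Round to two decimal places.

The starting body condition-specific comparison favours Diet R throughout, but the pooled figures favour Diet Z. The question is whether to condition on starting body condition.
Here starting body condition is a common cause — it drives both which diet a case falls under and the outcome. The crude comparison mixes populations; the stratum-specific rates are the causally relevant ones.
Adjusting over the population distribution of starting body condition: 0.334·(0.978−0.756) + 0.333·(0.722−0.504) + 0.334·(0.267−0.174) = +0.178.

+0.18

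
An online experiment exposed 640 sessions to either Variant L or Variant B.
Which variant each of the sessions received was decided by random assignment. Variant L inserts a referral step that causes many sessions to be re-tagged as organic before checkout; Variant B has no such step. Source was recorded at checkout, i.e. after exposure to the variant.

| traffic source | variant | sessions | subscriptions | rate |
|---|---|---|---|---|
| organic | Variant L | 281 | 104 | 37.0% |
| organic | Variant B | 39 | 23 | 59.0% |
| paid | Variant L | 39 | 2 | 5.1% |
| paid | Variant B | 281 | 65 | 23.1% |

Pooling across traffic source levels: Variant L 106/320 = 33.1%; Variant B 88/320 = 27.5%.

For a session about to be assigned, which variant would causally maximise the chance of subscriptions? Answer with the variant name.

Variant L

Traffic source lies on the pathway variant → traffic source → outcome, so adjusting for it blocks the indirect effect. For the total causal effect of variant, use the unadjusted pooled rates.
Pooled: Variant L 33.1% vs Variant B 27.5%; Variant L is higher overall.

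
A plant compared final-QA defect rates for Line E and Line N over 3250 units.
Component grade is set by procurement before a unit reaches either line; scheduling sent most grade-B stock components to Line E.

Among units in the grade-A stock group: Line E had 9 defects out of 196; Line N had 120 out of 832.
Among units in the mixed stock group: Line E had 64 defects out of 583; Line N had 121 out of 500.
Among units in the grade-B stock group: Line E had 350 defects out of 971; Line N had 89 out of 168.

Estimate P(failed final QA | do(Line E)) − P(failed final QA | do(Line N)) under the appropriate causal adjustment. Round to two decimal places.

-0.13

Here component grade is a common cause — it drives both which line a case falls under and the outcome. The crude comparison mixes populations; the stratum-specific rates are the causally relevant ones.
Adjusting over the population distribution of component grade: 0.316·(0.046−0.144) + 0.333·(0.110−0.242) + 0.350·(0.360−0.530) = -0.134.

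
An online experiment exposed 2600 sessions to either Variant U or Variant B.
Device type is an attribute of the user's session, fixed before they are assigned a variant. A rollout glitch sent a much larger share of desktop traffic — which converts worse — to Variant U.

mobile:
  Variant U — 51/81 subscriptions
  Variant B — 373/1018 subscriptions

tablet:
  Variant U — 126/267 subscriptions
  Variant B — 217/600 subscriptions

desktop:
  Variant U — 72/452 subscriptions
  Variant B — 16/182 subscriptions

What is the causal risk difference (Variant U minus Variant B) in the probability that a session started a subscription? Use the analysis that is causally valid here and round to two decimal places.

+0.17

Variant U is higher inside every device type stratum but Variant B is higher in aggregate. Whether to stratify depends on how device type relates to the variant.
Device type satisfies the back-door criterion: it is not a descendant of the variant, and it blocks the spurious path from variant to outcome. Adjusting for it (i.e., using the within-device type rates) gives the causal effect.
Adjusting over the population distribution of device type: 0.423·(0.630−0.366) + 0.333·(0.472−0.362) + 0.244·(0.159−0.088) = +0.165.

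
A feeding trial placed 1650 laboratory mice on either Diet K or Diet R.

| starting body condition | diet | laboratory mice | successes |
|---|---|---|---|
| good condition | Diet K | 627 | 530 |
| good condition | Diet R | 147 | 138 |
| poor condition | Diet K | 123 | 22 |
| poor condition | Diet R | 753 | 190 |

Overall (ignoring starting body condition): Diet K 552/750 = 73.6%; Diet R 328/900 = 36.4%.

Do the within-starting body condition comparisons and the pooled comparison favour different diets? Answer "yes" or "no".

Within each starting body condition level (good condition 84.5% vs 93.9%; poor condition 17.9% vs 25.2%), Diet R has the higher rate every time. Pooled: 73.6% vs 36.4% — Diet K has the higher rate overall. The two comparisons disagree.

yes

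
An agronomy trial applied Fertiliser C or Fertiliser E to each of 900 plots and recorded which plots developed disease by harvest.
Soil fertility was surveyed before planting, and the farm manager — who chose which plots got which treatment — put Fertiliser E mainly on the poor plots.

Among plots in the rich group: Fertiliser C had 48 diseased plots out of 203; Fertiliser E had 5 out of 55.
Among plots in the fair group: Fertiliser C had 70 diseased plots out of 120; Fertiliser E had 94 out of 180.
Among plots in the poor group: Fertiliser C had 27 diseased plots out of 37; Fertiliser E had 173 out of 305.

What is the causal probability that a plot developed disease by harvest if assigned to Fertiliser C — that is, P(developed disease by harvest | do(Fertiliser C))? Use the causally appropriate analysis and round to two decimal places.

Fertiliser E is lower inside every soil fertility stratum but Fertiliser C is lower in aggregate. Whether to stratify depends on how soil fertility relates to the fertiliser.
Nothing the fertiliser does changes soil fertility; the imbalance is an allocation artefact. With soil fertility also predicting the outcome, the pooled figure is confounded, and the within-stratum comparison is the causal one.
Standardising Fertiliser C to the population soil fertility mix: 0.287·48/203 + 0.333·70/120 + 0.380·27/37 = 0.540.

0.54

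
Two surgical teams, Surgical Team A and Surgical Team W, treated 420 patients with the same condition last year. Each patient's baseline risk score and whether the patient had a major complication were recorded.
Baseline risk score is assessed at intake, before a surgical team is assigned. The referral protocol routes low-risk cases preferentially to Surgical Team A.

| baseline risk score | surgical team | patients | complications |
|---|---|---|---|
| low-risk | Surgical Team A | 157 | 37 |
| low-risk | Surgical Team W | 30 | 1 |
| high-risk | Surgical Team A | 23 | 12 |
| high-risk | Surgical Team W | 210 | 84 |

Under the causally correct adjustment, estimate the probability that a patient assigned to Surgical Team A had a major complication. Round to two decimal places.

Baseline risk score satisfies the back-door criterion: it is not a descendant of the surgical team, and it blocks the spurious path from surgical team to outcome. Adjusting for it (i.e., using the within-baseline risk score rates) gives the causal effect.
Standardising Surgical Team A to the population baseline risk score mix: 0.445·37/157 + 0.555·12/23 = 0.394.

0.39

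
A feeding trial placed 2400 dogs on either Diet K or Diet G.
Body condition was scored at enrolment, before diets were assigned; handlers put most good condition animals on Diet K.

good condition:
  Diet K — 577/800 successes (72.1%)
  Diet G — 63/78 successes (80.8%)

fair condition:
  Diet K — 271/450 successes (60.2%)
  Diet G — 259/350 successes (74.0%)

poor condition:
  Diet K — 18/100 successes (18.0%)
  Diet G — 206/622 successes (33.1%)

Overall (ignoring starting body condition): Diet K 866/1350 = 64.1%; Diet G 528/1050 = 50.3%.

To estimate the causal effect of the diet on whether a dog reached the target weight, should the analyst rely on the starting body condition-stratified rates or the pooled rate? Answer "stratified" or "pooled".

stratified

The stratified and pooled comparisons disagree (Diet G wins within each starting body condition; Diet K wins overall), so the answer turns on the causal role of starting body condition.
Nothing the diet does changes starting body condition; the imbalance is an allocation artefact. With starting body condition also predicting the outcome, the pooled figure is confounded, and the within-stratum comparison is the causal one.
Within each level — good condition: 72.1% vs 80.8%; fair condition: 60.2% vs 74.0%; poor condition: 18.0% vs 33.1% — Diet G is higher every time.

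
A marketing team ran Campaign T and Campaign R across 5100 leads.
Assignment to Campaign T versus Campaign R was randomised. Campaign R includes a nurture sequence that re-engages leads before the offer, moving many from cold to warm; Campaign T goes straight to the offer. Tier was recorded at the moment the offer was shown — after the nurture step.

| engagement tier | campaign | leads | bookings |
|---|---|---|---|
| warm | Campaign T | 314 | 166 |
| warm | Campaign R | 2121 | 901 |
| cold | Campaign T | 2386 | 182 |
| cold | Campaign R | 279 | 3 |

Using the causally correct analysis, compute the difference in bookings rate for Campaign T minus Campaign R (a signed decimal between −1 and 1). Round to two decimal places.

The engagement tier-specific comparison favours Campaign T throughout, but the pooled figures favour Campaign R. The question is whether to condition on engagement tier.
The distribution of engagement tier is itself part of what the campaign does — it is an intermediate outcome. Holding it fixed would remove that part of the effect; the total effect is the pooled difference.
The causal difference is the pooled difference: 0.129 − 0.377 = -0.248.

-0.25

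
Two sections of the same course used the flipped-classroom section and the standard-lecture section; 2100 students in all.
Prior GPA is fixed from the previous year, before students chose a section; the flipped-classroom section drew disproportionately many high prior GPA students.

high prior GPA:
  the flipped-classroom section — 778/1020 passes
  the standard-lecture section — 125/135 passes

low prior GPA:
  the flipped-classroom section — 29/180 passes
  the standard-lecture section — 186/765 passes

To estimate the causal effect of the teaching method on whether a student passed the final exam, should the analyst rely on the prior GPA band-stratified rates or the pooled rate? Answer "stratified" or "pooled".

stratified

The stratified and pooled comparisons disagree (the standard-lecture section wins within each prior GPA band; the flipped-classroom section wins overall), so the answer turns on the causal role of prior GPA band.
Prior GPA band satisfies the back-door criterion: it is not a descendant of the teaching method, and it blocks the spurious path from teaching method to outcome. Adjusting for it (i.e., using the within-prior GPA band rates) gives the causal effect.
Within each level — high prior GPA: 76.3% vs 92.6%; low prior GPA: 16.1% vs 24.3% — the standard-lecture section is higher every time.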